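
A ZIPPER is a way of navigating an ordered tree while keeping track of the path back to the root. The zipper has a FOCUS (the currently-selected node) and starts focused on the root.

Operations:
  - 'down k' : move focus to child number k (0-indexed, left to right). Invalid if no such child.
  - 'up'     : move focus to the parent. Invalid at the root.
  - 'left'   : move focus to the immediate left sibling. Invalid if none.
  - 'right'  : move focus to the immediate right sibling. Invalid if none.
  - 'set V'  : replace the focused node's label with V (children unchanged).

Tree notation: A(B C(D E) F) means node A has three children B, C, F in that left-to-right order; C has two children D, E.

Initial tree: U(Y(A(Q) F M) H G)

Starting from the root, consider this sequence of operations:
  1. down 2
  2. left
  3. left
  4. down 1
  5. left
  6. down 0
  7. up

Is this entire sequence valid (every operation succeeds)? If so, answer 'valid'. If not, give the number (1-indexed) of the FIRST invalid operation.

Step 1 (down 2): focus=G path=2 depth=1 children=[] left=['Y', 'H'] right=[] parent=U
Step 2 (left): focus=H path=1 depth=1 children=[] left=['Y'] right=['G'] parent=U
Step 3 (left): focus=Y path=0 depth=1 children=['A', 'F', 'M'] left=[] right=['H', 'G'] parent=U
Step 4 (down 1): focus=F path=0/1 depth=2 children=[] left=['A'] right=['M'] parent=Y
Step 5 (left): focus=A path=0/0 depth=2 children=['Q'] left=[] right=['F', 'M'] parent=Y
Step 6 (down 0): focus=Q path=0/0/0 depth=3 children=[] left=[] right=[] parent=A
Step 7 (up): focus=A path=0/0 depth=2 children=['Q'] left=[] right=['F', 'M'] parent=Y

Answer: valid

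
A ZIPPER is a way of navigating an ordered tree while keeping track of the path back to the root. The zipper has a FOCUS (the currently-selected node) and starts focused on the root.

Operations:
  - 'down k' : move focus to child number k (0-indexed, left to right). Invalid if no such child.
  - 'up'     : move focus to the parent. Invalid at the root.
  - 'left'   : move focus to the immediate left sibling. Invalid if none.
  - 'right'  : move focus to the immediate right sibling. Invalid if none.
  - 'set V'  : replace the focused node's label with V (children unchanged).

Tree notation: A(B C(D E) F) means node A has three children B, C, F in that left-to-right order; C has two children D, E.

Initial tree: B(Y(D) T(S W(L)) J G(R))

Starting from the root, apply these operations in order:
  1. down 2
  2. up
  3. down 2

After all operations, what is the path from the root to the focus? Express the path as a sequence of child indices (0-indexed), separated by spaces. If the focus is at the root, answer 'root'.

Step 1 (down 2): focus=J path=2 depth=1 children=[] left=['Y', 'T'] right=['G'] parent=B
Step 2 (up): focus=B path=root depth=0 children=['Y', 'T', 'J', 'G'] (at root)
Step 3 (down 2): focus=J path=2 depth=1 children=[] left=['Y', 'T'] right=['G'] parent=B

Answer: 2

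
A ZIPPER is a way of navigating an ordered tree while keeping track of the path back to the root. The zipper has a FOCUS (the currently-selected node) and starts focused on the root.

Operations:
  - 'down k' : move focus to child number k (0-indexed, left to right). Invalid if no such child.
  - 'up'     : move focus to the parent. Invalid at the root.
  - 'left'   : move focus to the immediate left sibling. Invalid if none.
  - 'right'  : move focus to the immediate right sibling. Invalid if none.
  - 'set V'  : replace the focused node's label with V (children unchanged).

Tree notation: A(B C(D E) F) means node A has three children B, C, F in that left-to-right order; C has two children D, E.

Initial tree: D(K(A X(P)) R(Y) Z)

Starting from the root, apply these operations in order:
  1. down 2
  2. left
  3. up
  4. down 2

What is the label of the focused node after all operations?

Answer: Z

Derivation:
Step 1 (down 2): focus=Z path=2 depth=1 children=[] left=['K', 'R'] right=[] parent=D
Step 2 (left): focus=R path=1 depth=1 children=['Y'] left=['K'] right=['Z'] parent=D
Step 3 (up): focus=D path=root depth=0 children=['K', 'R', 'Z'] (at root)
Step 4 (down 2): focus=Z path=2 depth=1 children=[] left=['K', 'R'] right=[] parent=D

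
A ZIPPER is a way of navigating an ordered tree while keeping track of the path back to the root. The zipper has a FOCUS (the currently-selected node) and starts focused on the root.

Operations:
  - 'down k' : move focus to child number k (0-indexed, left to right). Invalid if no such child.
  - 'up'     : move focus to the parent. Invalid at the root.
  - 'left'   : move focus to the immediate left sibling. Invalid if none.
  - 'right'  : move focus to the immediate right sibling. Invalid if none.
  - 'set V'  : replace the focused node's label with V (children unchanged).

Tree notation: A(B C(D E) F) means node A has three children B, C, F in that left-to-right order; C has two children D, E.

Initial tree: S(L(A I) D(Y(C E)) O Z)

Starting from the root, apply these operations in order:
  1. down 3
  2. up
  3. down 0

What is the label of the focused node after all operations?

Answer: L

Derivation:
Step 1 (down 3): focus=Z path=3 depth=1 children=[] left=['L', 'D', 'O'] right=[] parent=S
Step 2 (up): focus=S path=root depth=0 children=['L', 'D', 'O', 'Z'] (at root)
Step 3 (down 0): focus=L path=0 depth=1 children=['A', 'I'] left=[] right=['D', 'O', 'Z'] parent=S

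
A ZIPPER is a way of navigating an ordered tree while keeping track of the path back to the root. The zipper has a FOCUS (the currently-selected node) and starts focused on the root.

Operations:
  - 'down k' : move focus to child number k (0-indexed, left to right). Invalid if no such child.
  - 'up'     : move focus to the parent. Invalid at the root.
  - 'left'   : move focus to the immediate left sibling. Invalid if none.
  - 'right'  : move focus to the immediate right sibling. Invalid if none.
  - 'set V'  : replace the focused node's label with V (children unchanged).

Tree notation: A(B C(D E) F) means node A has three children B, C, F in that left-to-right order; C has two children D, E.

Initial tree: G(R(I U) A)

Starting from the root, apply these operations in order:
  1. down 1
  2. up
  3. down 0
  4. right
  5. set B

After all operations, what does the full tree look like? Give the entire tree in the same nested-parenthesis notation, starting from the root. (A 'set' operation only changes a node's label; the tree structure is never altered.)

Answer: G(R(I U) B)

Derivation:
Step 1 (down 1): focus=A path=1 depth=1 children=[] left=['R'] right=[] parent=G
Step 2 (up): focus=G path=root depth=0 children=['R', 'A'] (at root)
Step 3 (down 0): focus=R path=0 depth=1 children=['I', 'U'] left=[] right=['A'] parent=G
Step 4 (right): focus=A path=1 depth=1 children=[] left=['R'] right=[] parent=G
Step 5 (set B): focus=B path=1 depth=1 children=[] left=['R'] right=[] parent=G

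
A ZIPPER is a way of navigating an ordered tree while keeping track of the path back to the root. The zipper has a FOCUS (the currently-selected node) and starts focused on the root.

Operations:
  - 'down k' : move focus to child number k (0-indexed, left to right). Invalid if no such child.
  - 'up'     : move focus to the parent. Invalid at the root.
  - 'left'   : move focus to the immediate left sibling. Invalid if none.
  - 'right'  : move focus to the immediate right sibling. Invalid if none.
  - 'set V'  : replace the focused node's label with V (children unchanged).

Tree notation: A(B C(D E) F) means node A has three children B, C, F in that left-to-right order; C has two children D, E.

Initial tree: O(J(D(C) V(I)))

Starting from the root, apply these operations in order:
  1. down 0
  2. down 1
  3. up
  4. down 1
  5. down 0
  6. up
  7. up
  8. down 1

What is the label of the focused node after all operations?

Step 1 (down 0): focus=J path=0 depth=1 children=['D', 'V'] left=[] right=[] parent=O
Step 2 (down 1): focus=V path=0/1 depth=2 children=['I'] left=['D'] right=[] parent=J
Step 3 (up): focus=J path=0 depth=1 children=['D', 'V'] left=[] right=[] parent=O
Step 4 (down 1): focus=V path=0/1 depth=2 children=['I'] left=['D'] right=[] parent=J
Step 5 (down 0): focus=I path=0/1/0 depth=3 children=[] left=[] right=[] parent=V
Step 6 (up): focus=V path=0/1 depth=2 children=['I'] left=['D'] right=[] parent=J
Step 7 (up): focus=J path=0 depth=1 children=['D', 'V'] left=[] right=[] parent=O
Step 8 (down 1): focus=V path=0/1 depth=2 children=['I'] left=['D'] right=[] parent=J

Answer: V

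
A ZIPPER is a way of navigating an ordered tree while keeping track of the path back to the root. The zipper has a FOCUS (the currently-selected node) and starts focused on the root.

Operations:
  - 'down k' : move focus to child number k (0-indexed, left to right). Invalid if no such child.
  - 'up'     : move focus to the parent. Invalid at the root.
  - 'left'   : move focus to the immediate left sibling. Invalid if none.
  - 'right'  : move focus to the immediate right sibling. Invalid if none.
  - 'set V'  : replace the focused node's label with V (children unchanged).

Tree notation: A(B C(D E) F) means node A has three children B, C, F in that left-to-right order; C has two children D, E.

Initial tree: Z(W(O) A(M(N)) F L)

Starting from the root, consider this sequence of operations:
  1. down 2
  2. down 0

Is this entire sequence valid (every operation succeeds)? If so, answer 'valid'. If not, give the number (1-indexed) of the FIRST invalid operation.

Step 1 (down 2): focus=F path=2 depth=1 children=[] left=['W', 'A'] right=['L'] parent=Z
Step 2 (down 0): INVALID

Answer: 2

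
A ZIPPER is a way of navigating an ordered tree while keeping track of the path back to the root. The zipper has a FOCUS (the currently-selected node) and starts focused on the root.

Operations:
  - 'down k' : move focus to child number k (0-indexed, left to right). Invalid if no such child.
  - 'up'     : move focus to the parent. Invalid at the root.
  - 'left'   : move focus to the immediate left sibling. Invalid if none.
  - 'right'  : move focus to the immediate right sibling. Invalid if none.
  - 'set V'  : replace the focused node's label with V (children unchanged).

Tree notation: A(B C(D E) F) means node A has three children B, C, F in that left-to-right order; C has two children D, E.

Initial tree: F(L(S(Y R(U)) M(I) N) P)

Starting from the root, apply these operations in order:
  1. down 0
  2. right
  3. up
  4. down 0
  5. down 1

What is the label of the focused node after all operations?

Answer: M

Derivation:
Step 1 (down 0): focus=L path=0 depth=1 children=['S', 'M', 'N'] left=[] right=['P'] parent=F
Step 2 (right): focus=P path=1 depth=1 children=[] left=['L'] right=[] parent=F
Step 3 (up): focus=F path=root depth=0 children=['L', 'P'] (at root)
Step 4 (down 0): focus=L path=0 depth=1 children=['S', 'M', 'N'] left=[] right=['P'] parent=F
Step 5 (down 1): focus=M path=0/1 depth=2 children=['I'] left=['S'] right=['N'] parent=L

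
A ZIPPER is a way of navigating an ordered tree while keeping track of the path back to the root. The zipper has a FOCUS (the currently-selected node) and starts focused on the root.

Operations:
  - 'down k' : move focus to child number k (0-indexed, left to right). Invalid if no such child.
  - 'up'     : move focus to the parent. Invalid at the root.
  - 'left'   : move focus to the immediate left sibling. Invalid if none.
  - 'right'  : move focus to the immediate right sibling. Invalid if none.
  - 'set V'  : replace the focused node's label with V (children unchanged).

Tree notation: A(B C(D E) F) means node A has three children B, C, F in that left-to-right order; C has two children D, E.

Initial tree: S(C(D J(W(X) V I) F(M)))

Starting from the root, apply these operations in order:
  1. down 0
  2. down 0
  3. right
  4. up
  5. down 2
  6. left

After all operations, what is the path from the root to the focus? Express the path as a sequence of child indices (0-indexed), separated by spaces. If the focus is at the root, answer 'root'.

Answer: 0 1

Derivation:
Step 1 (down 0): focus=C path=0 depth=1 children=['D', 'J', 'F'] left=[] right=[] parent=S
Step 2 (down 0): focus=D path=0/0 depth=2 children=[] left=[] right=['J', 'F'] parent=C
Step 3 (right): focus=J path=0/1 depth=2 children=['W', 'V', 'I'] left=['D'] right=['F'] parent=C
Step 4 (up): focus=C path=0 depth=1 children=['D', 'J', 'F'] left=[] right=[] parent=S
Step 5 (down 2): focus=F path=0/2 depth=2 children=['M'] left=['D', 'J'] right=[] parent=C
Step 6 (left): focus=J path=0/1 depth=2 children=['W', 'V', 'I'] left=['D'] right=['F'] parent=C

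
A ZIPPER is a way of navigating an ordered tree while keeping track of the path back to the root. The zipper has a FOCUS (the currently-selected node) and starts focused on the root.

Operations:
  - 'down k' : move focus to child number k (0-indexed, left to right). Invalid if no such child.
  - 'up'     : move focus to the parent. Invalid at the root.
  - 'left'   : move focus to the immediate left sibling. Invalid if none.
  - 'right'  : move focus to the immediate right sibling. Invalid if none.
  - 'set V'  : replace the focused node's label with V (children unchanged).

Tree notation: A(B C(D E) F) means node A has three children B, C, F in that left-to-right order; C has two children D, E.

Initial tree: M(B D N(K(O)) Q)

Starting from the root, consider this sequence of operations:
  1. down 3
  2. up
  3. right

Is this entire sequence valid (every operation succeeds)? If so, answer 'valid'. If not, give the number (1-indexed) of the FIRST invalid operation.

Step 1 (down 3): focus=Q path=3 depth=1 children=[] left=['B', 'D', 'N'] right=[] parent=M
Step 2 (up): focus=M path=root depth=0 children=['B', 'D', 'N', 'Q'] (at root)
Step 3 (right): INVALID

Answer: 3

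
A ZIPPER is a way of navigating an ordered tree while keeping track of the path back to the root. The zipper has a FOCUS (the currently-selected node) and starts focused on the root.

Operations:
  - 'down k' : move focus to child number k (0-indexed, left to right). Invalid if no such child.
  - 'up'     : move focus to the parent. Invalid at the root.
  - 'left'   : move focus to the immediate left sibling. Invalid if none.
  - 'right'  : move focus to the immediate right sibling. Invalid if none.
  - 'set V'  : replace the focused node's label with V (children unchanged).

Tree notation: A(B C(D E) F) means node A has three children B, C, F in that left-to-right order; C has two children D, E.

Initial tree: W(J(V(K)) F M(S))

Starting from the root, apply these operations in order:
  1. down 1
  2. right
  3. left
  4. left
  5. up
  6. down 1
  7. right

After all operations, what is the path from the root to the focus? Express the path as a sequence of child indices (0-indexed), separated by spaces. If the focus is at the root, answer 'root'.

Step 1 (down 1): focus=F path=1 depth=1 children=[] left=['J'] right=['M'] parent=W
Step 2 (right): focus=M path=2 depth=1 children=['S'] left=['J', 'F'] right=[] parent=W
Step 3 (left): focus=F path=1 depth=1 children=[] left=['J'] right=['M'] parent=W
Step 4 (left): focus=J path=0 depth=1 children=['V'] left=[] right=['F', 'M'] parent=W
Step 5 (up): focus=W path=root depth=0 children=['J', 'F', 'M'] (at root)
Step 6 (down 1): focus=F path=1 depth=1 children=[] left=['J'] right=['M'] parent=W
Step 7 (right): focus=M path=2 depth=1 children=['S'] left=['J', 'F'] right=[] parent=W

Answer: 2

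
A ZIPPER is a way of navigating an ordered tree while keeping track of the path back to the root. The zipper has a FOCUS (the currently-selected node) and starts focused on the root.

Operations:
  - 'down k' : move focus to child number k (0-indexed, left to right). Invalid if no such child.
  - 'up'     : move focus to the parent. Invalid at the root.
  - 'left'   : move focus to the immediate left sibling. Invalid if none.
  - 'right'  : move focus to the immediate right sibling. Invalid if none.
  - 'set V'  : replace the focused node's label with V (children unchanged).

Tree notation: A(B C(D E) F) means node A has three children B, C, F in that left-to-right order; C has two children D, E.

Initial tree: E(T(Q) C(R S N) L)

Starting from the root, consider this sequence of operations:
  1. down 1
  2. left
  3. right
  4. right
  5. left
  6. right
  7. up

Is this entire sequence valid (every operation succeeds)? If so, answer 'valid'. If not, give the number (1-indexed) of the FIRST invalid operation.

Step 1 (down 1): focus=C path=1 depth=1 children=['R', 'S', 'N'] left=['T'] right=['L'] parent=E
Step 2 (left): focus=T path=0 depth=1 children=['Q'] left=[] right=['C', 'L'] parent=E
Step 3 (right): focus=C path=1 depth=1 children=['R', 'S', 'N'] left=['T'] right=['L'] parent=E
Step 4 (right): focus=L path=2 depth=1 children=[] left=['T', 'C'] right=[] parent=E
Step 5 (left): focus=C path=1 depth=1 children=['R', 'S', 'N'] left=['T'] right=['L'] parent=E
Step 6 (right): focus=L path=2 depth=1 children=[] left=['T', 'C'] right=[] parent=E
Step 7 (up): focus=E path=root depth=0 children=['T', 'C', 'L'] (at root)

Answer: valid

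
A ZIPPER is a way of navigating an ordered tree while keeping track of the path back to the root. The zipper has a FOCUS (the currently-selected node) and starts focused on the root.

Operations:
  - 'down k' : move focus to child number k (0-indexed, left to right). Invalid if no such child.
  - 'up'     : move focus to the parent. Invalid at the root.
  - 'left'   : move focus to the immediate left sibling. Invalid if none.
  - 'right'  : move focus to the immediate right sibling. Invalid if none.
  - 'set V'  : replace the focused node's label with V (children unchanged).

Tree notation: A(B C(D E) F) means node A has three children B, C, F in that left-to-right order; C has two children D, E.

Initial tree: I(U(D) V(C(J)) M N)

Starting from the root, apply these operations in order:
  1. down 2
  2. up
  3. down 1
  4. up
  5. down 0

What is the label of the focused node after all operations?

Answer: U

Derivation:
Step 1 (down 2): focus=M path=2 depth=1 children=[] left=['U', 'V'] right=['N'] parent=I
Step 2 (up): focus=I path=root depth=0 children=['U', 'V', 'M', 'N'] (at root)
Step 3 (down 1): focus=V path=1 depth=1 children=['C'] left=['U'] right=['M', 'N'] parent=I
Step 4 (up): focus=I path=root depth=0 children=['U', 'V', 'M', 'N'] (at root)
Step 5 (down 0): focus=U path=0 depth=1 children=['D'] left=[] right=['V', 'M', 'N'] parent=I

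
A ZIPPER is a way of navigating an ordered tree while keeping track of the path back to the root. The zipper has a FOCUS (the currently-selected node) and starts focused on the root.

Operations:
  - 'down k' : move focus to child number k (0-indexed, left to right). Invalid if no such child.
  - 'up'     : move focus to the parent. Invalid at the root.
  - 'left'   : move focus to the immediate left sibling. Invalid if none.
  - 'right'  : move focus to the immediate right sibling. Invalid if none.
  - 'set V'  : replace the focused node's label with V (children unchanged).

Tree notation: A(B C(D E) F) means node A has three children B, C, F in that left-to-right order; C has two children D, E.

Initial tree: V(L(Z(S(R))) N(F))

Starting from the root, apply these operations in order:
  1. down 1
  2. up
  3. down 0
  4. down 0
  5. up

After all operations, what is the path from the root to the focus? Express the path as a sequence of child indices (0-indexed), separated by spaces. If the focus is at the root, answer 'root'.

Step 1 (down 1): focus=N path=1 depth=1 children=['F'] left=['L'] right=[] parent=V
Step 2 (up): focus=V path=root depth=0 children=['L', 'N'] (at root)
Step 3 (down 0): focus=L path=0 depth=1 children=['Z'] left=[] right=['N'] parent=V
Step 4 (down 0): focus=Z path=0/0 depth=2 children=['S'] left=[] right=[] parent=L
Step 5 (up): focus=L path=0 depth=1 children=['Z'] left=[] right=['N'] parent=V

Answer: 0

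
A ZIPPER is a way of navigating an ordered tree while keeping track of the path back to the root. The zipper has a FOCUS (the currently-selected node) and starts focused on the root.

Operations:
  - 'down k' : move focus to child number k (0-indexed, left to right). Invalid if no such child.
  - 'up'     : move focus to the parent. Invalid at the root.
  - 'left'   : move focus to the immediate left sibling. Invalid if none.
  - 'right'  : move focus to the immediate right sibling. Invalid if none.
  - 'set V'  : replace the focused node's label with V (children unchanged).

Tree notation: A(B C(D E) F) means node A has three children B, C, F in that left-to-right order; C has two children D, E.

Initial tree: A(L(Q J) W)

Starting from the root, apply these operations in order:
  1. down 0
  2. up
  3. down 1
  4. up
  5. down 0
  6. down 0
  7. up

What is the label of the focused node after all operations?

Step 1 (down 0): focus=L path=0 depth=1 children=['Q', 'J'] left=[] right=['W'] parent=A
Step 2 (up): focus=A path=root depth=0 children=['L', 'W'] (at root)
Step 3 (down 1): focus=W path=1 depth=1 children=[] left=['L'] right=[] parent=A
Step 4 (up): focus=A path=root depth=0 children=['L', 'W'] (at root)
Step 5 (down 0): focus=L path=0 depth=1 children=['Q', 'J'] left=[] right=['W'] parent=A
Step 6 (down 0): focus=Q path=0/0 depth=2 children=[] left=[] right=['J'] parent=L
Step 7 (up): focus=L path=0 depth=1 children=['Q', 'J'] left=[] right=['W'] parent=A

Answer: L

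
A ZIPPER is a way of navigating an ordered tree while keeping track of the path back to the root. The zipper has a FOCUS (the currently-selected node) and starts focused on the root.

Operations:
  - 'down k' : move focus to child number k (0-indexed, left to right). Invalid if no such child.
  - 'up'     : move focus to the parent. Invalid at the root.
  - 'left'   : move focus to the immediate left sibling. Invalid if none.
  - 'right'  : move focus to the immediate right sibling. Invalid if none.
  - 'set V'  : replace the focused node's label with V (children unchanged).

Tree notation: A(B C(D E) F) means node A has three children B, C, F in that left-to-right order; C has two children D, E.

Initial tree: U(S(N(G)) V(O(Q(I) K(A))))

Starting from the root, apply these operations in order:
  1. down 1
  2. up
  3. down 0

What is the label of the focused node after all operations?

Answer: S

Derivation:
Step 1 (down 1): focus=V path=1 depth=1 children=['O'] left=['S'] right=[] parent=U
Step 2 (up): focus=U path=root depth=0 children=['S', 'V'] (at root)
Step 3 (down 0): focus=S path=0 depth=1 children=['N'] left=[] right=['V'] parent=U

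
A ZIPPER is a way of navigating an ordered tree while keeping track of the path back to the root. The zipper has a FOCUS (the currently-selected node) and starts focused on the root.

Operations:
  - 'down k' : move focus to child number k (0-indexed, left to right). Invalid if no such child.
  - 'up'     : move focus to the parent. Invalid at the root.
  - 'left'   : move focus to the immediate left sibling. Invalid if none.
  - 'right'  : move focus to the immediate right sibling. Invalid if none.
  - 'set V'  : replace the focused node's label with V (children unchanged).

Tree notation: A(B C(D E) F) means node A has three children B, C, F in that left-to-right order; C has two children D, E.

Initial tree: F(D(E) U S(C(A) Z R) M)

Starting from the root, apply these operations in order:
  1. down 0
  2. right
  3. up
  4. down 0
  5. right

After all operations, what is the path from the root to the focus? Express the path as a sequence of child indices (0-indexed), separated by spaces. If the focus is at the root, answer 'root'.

Answer: 1

Derivation:
Step 1 (down 0): focus=D path=0 depth=1 children=['E'] left=[] right=['U', 'S', 'M'] parent=F
Step 2 (right): focus=U path=1 depth=1 children=[] left=['D'] right=['S', 'M'] parent=F
Step 3 (up): focus=F path=root depth=0 children=['D', 'U', 'S', 'M'] (at root)
Step 4 (down 0): focus=D path=0 depth=1 children=['E'] left=[] right=['U', 'S', 'M'] parent=F
Step 5 (right): focus=U path=1 depth=1 children=[] left=['D'] right=['S', 'M'] parent=F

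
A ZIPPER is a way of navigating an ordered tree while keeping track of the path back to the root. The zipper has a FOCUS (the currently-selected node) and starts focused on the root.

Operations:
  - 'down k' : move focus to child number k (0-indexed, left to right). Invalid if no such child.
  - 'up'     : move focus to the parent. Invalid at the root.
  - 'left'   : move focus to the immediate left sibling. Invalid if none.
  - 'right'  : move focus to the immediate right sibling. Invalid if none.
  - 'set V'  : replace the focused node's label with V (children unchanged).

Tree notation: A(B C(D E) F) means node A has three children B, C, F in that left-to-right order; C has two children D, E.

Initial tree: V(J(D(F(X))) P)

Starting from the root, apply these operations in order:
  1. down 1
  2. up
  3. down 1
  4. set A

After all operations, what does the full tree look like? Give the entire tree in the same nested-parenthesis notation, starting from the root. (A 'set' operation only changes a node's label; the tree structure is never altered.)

Step 1 (down 1): focus=P path=1 depth=1 children=[] left=['J'] right=[] parent=V
Step 2 (up): focus=V path=root depth=0 children=['J', 'P'] (at root)
Step 3 (down 1): focus=P path=1 depth=1 children=[] left=['J'] right=[] parent=V
Step 4 (set A): focus=A path=1 depth=1 children=[] left=['J'] right=[] parent=V

Answer: V(J(D(F(X))) A)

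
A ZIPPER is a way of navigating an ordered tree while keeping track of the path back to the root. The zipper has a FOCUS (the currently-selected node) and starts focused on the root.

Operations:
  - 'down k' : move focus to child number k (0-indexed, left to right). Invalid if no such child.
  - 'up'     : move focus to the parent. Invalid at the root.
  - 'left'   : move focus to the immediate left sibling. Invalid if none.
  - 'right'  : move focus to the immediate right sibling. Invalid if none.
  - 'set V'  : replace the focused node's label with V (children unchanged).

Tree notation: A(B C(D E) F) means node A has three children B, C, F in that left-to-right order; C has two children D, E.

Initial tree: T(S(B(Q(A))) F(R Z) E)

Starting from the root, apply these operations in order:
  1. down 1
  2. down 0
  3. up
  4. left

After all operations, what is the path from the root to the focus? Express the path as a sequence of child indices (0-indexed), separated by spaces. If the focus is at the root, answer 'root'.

Answer: 0

Derivation:
Step 1 (down 1): focus=F path=1 depth=1 children=['R', 'Z'] left=['S'] right=['E'] parent=T
Step 2 (down 0): focus=R path=1/0 depth=2 children=[] left=[] right=['Z'] parent=F
Step 3 (up): focus=F path=1 depth=1 children=['R', 'Z'] left=['S'] right=['E'] parent=T
Step 4 (left): focus=S path=0 depth=1 children=['B'] left=[] right=['F', 'E'] parent=T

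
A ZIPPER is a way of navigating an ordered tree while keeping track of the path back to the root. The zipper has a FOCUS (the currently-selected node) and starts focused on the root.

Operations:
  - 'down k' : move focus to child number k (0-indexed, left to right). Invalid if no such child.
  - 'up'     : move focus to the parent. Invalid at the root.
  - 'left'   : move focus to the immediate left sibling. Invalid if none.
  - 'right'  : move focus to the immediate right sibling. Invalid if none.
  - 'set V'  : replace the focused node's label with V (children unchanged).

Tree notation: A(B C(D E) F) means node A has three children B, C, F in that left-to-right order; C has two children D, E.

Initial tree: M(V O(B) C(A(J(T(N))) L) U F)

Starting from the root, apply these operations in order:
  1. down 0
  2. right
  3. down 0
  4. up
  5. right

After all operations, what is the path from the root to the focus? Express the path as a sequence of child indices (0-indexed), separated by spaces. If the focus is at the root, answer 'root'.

Step 1 (down 0): focus=V path=0 depth=1 children=[] left=[] right=['O', 'C', 'U', 'F'] parent=M
Step 2 (right): focus=O path=1 depth=1 children=['B'] left=['V'] right=['C', 'U', 'F'] parent=M
Step 3 (down 0): focus=B path=1/0 depth=2 children=[] left=[] right=[] parent=O
Step 4 (up): focus=O path=1 depth=1 children=['B'] left=['V'] right=['C', 'U', 'F'] parent=M
Step 5 (right): focus=C path=2 depth=1 children=['A', 'L'] left=['V', 'O'] right=['U', 'F'] parent=M

Answer: 2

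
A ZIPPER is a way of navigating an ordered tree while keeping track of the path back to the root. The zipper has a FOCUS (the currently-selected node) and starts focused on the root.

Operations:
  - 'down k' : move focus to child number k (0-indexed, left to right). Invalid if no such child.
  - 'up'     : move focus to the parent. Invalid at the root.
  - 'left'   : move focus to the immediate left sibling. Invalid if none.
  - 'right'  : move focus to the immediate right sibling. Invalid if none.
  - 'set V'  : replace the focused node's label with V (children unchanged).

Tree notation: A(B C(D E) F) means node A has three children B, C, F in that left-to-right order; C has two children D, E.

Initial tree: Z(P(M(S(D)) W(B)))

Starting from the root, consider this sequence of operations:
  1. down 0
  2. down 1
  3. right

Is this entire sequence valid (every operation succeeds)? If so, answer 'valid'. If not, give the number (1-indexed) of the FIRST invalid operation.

Step 1 (down 0): focus=P path=0 depth=1 children=['M', 'W'] left=[] right=[] parent=Z
Step 2 (down 1): focus=W path=0/1 depth=2 children=['B'] left=['M'] right=[] parent=P
Step 3 (right): INVALID

Answer: 3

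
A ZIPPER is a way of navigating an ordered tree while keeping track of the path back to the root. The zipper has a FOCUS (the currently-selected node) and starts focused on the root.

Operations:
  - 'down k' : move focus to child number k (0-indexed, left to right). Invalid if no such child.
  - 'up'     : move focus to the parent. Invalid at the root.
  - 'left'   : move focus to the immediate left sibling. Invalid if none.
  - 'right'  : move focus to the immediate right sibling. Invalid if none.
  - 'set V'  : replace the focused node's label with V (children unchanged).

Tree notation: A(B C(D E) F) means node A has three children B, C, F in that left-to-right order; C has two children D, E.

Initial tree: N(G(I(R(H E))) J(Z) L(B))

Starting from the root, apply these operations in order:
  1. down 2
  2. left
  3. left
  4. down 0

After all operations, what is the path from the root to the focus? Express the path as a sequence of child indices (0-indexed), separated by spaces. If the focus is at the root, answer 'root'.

Answer: 0 0

Derivation:
Step 1 (down 2): focus=L path=2 depth=1 children=['B'] left=['G', 'J'] right=[] parent=N
Step 2 (left): focus=J path=1 depth=1 children=['Z'] left=['G'] right=['L'] parent=N
Step 3 (left): focus=G path=0 depth=1 children=['I'] left=[] right=['J', 'L'] parent=N
Step 4 (down 0): focus=I path=0/0 depth=2 children=['R'] left=[] right=[] parent=G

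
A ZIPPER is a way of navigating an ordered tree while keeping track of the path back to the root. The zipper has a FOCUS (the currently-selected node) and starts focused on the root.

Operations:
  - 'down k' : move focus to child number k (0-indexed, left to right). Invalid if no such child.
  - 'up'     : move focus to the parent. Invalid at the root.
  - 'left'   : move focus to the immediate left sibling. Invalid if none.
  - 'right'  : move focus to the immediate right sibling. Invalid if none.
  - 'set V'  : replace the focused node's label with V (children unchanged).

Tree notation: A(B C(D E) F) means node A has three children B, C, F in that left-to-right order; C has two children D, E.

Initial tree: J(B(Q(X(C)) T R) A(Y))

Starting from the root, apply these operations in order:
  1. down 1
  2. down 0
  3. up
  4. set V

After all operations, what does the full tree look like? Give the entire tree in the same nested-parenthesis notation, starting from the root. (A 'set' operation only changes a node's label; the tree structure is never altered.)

Answer: J(B(Q(X(C)) T R) V(Y))

Derivation:
Step 1 (down 1): focus=A path=1 depth=1 children=['Y'] left=['B'] right=[] parent=J
Step 2 (down 0): focus=Y path=1/0 depth=2 children=[] left=[] right=[] parent=A
Step 3 (up): focus=A path=1 depth=1 children=['Y'] left=['B'] right=[] parent=J
Step 4 (set V): focus=V path=1 depth=1 children=['Y'] left=['B'] right=[] parent=J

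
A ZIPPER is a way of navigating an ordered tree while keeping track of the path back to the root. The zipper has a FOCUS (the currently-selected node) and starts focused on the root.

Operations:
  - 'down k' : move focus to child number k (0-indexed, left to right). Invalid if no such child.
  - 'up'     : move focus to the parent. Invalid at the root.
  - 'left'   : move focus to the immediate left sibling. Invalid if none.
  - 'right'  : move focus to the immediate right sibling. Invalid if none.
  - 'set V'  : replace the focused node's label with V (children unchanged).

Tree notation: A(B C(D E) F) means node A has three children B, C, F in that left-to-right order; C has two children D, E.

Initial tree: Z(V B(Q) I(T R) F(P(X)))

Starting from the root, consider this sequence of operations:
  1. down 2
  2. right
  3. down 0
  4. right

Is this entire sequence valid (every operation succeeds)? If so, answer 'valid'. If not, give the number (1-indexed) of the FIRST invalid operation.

Step 1 (down 2): focus=I path=2 depth=1 children=['T', 'R'] left=['V', 'B'] right=['F'] parent=Z
Step 2 (right): focus=F path=3 depth=1 children=['P'] left=['V', 'B', 'I'] right=[] parent=Z
Step 3 (down 0): focus=P path=3/0 depth=2 children=['X'] left=[] right=[] parent=F
Step 4 (right): INVALID

Answer: 4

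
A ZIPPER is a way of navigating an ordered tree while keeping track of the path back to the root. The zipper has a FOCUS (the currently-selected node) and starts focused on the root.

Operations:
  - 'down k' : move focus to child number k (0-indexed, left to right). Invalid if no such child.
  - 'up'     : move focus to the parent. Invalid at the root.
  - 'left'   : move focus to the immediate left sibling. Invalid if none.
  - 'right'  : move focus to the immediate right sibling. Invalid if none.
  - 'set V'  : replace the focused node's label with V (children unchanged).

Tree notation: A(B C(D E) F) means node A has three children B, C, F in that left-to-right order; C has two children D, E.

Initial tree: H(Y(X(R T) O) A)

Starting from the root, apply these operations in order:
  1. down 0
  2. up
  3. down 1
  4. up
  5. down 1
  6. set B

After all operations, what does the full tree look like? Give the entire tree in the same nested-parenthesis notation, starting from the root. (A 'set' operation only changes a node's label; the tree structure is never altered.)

Answer: H(Y(X(R T) O) B)

Derivation:
Step 1 (down 0): focus=Y path=0 depth=1 children=['X', 'O'] left=[] right=['A'] parent=H
Step 2 (up): focus=H path=root depth=0 children=['Y', 'A'] (at root)
Step 3 (down 1): focus=A path=1 depth=1 children=[] left=['Y'] right=[] parent=H
Step 4 (up): focus=H path=root depth=0 children=['Y', 'A'] (at root)
Step 5 (down 1): focus=A path=1 depth=1 children=[] left=['Y'] right=[] parent=H
Step 6 (set B): focus=B path=1 depth=1 children=[] left=['Y'] right=[] parent=H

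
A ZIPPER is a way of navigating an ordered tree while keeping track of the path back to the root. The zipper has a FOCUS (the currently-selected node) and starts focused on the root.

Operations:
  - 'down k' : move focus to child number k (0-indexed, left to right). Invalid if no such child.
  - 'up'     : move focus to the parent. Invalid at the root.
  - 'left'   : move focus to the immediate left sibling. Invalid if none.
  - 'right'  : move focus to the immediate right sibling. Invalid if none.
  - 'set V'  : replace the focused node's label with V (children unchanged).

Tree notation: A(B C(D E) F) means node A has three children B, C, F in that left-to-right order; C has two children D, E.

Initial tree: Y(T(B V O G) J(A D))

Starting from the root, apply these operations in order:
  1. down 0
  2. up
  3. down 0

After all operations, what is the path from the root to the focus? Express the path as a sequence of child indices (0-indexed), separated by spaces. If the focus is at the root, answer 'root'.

Step 1 (down 0): focus=T path=0 depth=1 children=['B', 'V', 'O', 'G'] left=[] right=['J'] parent=Y
Step 2 (up): focus=Y path=root depth=0 children=['T', 'J'] (at root)
Step 3 (down 0): focus=T path=0 depth=1 children=['B', 'V', 'O', 'G'] left=[] right=['J'] parent=Y

Answer: 0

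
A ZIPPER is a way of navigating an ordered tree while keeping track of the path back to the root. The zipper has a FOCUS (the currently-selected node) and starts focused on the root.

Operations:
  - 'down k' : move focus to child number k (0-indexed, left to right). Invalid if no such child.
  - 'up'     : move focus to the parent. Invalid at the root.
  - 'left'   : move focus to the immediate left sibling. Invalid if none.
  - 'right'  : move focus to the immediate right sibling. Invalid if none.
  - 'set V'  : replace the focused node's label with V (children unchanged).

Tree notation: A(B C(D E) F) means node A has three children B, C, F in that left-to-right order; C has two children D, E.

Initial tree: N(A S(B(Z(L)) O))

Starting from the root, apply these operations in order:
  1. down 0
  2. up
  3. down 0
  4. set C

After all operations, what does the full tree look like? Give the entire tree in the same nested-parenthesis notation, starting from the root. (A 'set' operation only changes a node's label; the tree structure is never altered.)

Step 1 (down 0): focus=A path=0 depth=1 children=[] left=[] right=['S'] parent=N
Step 2 (up): focus=N path=root depth=0 children=['A', 'S'] (at root)
Step 3 (down 0): focus=A path=0 depth=1 children=[] left=[] right=['S'] parent=N
Step 4 (set C): focus=C path=0 depth=1 children=[] left=[] right=['S'] parent=N

Answer: N(C S(B(Z(L)) O))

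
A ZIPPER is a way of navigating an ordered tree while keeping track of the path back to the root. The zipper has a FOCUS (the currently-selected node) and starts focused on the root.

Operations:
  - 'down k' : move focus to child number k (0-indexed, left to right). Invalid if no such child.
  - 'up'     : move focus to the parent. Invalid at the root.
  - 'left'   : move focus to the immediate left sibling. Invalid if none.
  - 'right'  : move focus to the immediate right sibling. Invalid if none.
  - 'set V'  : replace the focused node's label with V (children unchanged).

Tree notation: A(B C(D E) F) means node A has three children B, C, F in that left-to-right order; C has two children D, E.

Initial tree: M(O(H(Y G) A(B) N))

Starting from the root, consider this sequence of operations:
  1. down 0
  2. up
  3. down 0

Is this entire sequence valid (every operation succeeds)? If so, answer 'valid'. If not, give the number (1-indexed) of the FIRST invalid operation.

Answer: valid

Derivation:
Step 1 (down 0): focus=O path=0 depth=1 children=['H', 'A', 'N'] left=[] right=[] parent=M
Step 2 (up): focus=M path=root depth=0 children=['O'] (at root)
Step 3 (down 0): focus=O path=0 depth=1 children=['H', 'A', 'N'] left=[] right=[] parent=M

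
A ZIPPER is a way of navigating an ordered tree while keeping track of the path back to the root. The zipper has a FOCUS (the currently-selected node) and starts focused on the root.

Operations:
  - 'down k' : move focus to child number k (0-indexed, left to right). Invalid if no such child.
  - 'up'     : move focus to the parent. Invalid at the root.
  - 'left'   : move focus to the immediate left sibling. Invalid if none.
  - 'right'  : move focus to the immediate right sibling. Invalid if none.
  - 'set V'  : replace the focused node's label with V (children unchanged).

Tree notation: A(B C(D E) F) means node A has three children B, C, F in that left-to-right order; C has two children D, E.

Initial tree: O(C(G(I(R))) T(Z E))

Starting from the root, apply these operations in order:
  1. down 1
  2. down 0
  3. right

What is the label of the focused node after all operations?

Answer: E

Derivation:
Step 1 (down 1): focus=T path=1 depth=1 children=['Z', 'E'] left=['C'] right=[] parent=O
Step 2 (down 0): focus=Z path=1/0 depth=2 children=[] left=[] right=['E'] parent=T
Step 3 (right): focus=E path=1/1 depth=2 children=[] left=['Z'] right=[] parent=T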